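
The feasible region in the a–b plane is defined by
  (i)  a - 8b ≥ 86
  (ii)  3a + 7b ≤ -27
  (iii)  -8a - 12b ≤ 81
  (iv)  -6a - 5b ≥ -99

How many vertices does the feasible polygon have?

The feasible vertices (each the meet of two boundaries and inside every other half-plane) are:
  (386/31, -285/31)
  (96/19, -769/76)
  (92/3, -17)
  (1593/32, -639/16)

4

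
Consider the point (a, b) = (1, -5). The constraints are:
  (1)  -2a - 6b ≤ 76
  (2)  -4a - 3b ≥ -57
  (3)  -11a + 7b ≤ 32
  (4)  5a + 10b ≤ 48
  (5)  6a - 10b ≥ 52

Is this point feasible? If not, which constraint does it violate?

feasible

(1): 28 ≤ 76 ✓
(2): 11 ≥ -57 ✓
(3): -46 ≤ 32 ✓
(4): -45 ≤ 48 ✓
(5): 56 ≥ 52 ✓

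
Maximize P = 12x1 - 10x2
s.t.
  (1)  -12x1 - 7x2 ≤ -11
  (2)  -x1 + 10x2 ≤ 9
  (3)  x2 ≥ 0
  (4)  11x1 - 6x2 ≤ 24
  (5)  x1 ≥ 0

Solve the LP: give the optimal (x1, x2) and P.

Vertices and P = 12x1 - 10x2:
  (47/127, 119/127) → P = -626/127
  (11/12, 0) → P = 11
  (147/52, 123/104) → P = 1149/52
  (24/11, 0) → P = 288/11

x1 = 24/11, x2 = 0, maximum P = 288/11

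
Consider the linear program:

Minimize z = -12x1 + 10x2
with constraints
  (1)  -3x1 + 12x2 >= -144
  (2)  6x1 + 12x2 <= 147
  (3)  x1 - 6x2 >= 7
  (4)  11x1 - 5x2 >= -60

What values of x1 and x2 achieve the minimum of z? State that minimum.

Corner points and z = -12x1 + 10x2:
  (97/3, -47/12) → z = -2563/6
  (-160/13, -196/13) → z = -40/13
  (161/8, 35/16) → z = -1757/8
  (-395/61, -137/61) → z = 3370/61

The binding constraints are -3x1 + 12x2 = -144 and 6x1 + 12x2 = 147.
Solving simultaneously gives x1 = 97/3, x2 = -47/12.

x1 = 97/3, x2 = -47/12, minimum z = -2563/6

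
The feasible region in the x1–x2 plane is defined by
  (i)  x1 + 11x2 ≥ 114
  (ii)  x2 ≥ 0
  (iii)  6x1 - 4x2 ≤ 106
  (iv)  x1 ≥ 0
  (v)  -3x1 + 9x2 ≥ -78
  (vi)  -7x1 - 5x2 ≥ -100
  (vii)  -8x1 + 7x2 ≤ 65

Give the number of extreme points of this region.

3

Of the 21 pairwise boundary intersections, those satisfying every inequality are:
  (265/36, 349/36)
  (83/95, 977/95)
  (375/89, 1255/89)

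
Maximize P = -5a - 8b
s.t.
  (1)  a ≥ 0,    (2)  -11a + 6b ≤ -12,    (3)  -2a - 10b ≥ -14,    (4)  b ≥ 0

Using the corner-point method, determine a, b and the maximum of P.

a = 12/11, b = 0, maximum P = -60/11

Extreme points and P = -5a - 8b:
  (102/61, 65/61) → P = -1030/61
  (12/11, 0) → P = -60/11
  (7, 0) → P = -35

The binding constraints are -11a + 6b = -12 and b = 0.
Solving simultaneously gives a = 12/11, b = 0.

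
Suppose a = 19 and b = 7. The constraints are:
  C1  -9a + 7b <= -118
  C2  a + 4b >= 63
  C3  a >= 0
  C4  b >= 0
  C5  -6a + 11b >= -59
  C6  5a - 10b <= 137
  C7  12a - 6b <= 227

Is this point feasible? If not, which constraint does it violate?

Constraint C2: a + 4b = 47, which is not ≥ 63. All other constraints are satisfied.

not feasible — violates C2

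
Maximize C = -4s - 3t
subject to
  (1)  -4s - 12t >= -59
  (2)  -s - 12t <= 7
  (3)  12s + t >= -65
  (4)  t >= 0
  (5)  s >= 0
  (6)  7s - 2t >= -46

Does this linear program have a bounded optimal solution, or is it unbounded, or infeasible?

Corner points and C = -4s - 3t:
  (59/4, 0) → C = -59
  (0, 59/12) → C = -59/4
  (0, 0) → C = 0
The feasible region has finitely many vertices and no improving ray; the maximum is 0 at (0, 0).

bounded optimum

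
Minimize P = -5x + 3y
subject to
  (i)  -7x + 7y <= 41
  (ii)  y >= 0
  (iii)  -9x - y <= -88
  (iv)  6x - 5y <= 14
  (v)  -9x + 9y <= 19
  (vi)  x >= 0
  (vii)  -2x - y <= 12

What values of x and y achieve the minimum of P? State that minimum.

Feasible corners and P = -5x + 3y:
  (454/51, 134/17) → P = -1064/51
  (773/90, 107/10) → P = -488/45
  (221/9, 80/3) → P = -385/9

At the optimal vertex, 6x - 5y = 14 and -9x + 9y = 19.
Solving simultaneously gives x = 221/9, y = 80/3.

x = 221/9, y = 80/3, minimum P = -385/9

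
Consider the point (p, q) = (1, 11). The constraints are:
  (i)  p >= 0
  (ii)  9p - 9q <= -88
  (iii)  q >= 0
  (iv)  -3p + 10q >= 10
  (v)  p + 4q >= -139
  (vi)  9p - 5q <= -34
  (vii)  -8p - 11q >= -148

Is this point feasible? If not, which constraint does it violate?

(i): 1 ≥ 0 ✓
(ii): -90 ≤ -88 ✓
(iii): 11 ≥ 0 ✓
(iv): 107 ≥ 10 ✓
(v): 45 ≥ -139 ✓
(vi): -46 ≤ -34 ✓
(vii): -129 ≥ -148 ✓

feasible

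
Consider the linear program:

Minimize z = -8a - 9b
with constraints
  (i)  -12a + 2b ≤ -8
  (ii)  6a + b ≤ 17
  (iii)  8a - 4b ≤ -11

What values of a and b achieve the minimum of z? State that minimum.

a = 7/4, b = 13/2, minimum z = -145/2

Extreme points and z = -8a - 9b:
  (7/4, 13/2) → z = -145/2
  (27/16, 49/8) → z = -549/8
  (57/32, 101/16) → z = -1137/16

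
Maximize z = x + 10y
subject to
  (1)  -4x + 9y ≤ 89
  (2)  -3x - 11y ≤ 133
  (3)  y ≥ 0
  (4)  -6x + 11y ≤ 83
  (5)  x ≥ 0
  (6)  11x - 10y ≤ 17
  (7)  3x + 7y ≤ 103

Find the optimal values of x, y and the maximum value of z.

The binding constraints are -6x + 11y = 83 and 3x + 7y = 103.
Solving simultaneously gives x = 184/25, y = 289/25.

x = 184/25, y = 289/25, maximum z = 3074/25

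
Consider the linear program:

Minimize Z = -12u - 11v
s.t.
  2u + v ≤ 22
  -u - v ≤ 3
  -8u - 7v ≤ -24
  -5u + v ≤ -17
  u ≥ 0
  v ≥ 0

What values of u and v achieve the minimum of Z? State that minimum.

u = 39/7, v = 76/7, minimum Z = -1304/7

Corner points and Z = -12u - 11v:
  (39/7, 76/7) → Z = -1304/7
  (11, 0) → Z = -132
  (17/5, 0) → Z = -204/5

The optimum lies where 2u + v = 22 and -5u + v = -17.
Solving simultaneously gives u = 39/7, v = 76/7.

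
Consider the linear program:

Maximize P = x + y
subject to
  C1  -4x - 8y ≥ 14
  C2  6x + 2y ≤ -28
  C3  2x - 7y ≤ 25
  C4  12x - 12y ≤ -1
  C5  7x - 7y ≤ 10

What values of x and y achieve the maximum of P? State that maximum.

Extreme points and P = x + y:
  (-49/10, 7/10) → P = -21/5
  (-169/48, -55/16) → P = -167/24
  (-307/60, -151/30) → P = -203/20
The feasible region is unbounded (it extends along (-7, -2), (-2, 1)), but P strictly decreases along every unbounded feasible direction, so there is no improving ray and the maximum is attained at a vertex.

The optimum lies where -4x - 8y = 14 and 6x + 2y = -28.
Solving simultaneously gives x = -49/10, y = 7/10.

x = -49/10, y = 7/10, maximum P = -21/5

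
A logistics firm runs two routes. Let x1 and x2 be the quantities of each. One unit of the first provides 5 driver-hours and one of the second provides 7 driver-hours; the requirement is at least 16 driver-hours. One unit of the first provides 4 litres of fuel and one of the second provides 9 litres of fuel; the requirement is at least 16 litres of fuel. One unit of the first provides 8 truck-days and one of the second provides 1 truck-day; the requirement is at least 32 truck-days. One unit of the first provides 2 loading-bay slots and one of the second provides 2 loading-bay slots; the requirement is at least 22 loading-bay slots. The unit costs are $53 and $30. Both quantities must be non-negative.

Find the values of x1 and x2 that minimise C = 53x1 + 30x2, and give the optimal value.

The feasible region is unbounded (it extends along (0, 1), (1, 0)), but C strictly increases along every unbounded feasible direction, so there is no improving ray and the minimum is attained at a vertex.

x1 = 3, x2 = 8, minimum C = 399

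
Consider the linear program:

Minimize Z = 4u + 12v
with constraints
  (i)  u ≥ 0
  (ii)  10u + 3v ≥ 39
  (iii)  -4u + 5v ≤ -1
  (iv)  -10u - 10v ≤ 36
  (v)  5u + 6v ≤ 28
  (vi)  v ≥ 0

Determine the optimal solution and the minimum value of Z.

u = 39/10, v = 0, minimum Z = 78/5

Corner points and Z = 4u + 12v:
  (10/3, 17/9) → Z = 36
  (39/10, 0) → Z = 78/5
  (28/5, 0) → Z = 112/5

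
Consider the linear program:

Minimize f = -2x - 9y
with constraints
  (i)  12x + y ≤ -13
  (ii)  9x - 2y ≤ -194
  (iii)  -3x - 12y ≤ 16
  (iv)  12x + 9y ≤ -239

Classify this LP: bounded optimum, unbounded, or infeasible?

From the feasible point (-908/39, 175/39), moving in the direction (-12, 3) keeps every constraint satisfied while f decreases without bound.

unbounded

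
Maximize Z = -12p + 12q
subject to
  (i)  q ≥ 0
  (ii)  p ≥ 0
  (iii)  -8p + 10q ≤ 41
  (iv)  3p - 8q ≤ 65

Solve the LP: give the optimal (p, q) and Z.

p = 0, q = 41/10, maximum Z = 246/5

Vertices and Z = -12p + 12q:
  (0, 0) → Z = 0
  (65/3, 0) → Z = -260
  (0, 41/10) → Z = 246/5
The feasible region is unbounded (it extends along (5, 4), (8, 3)), but Z strictly decreases along every unbounded feasible direction, so there is no improving ray and the maximum is attained at a vertex.

The binding constraints are p = 0 and -8p + 10q = 41.
Solving simultaneously gives p = 0, q = 41/10.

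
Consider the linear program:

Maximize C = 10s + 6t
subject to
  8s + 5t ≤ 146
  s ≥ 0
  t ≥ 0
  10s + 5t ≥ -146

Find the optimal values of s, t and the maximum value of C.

s = 73/4, t = 0, maximum C = 365/2

Corner points and C = 10s + 6t:
  (0, 146/5) → C = 876/5
  (73/4, 0) → C = 365/2
  (0, 0) → C = 0

At the optimal vertex, 8s + 5t = 146 and t = 0.
Solving simultaneously gives s = 73/4, t = 0.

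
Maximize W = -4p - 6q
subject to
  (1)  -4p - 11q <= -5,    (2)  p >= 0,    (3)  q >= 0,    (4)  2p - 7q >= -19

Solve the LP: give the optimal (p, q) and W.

Extreme points and W = -4p - 6q:
  (0, 5/11) → W = -30/11
  (5/4, 0) → W = -5
  (0, 19/7) → W = -114/7
The feasible region is unbounded (it extends along (7, 2), (1, 0)), but W strictly decreases along every unbounded feasible direction, so there is no improving ray and the maximum is attained at a vertex.

The binding constraints are -4p - 11q = -5 and p = 0.
Solving simultaneously gives p = 0, q = 5/11.

p = 0, q = 5/11, maximum W = -30/11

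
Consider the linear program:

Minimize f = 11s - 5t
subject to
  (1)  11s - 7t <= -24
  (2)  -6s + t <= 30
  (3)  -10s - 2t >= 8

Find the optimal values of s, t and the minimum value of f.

The binding constraints are -6s + t = 30 and -10s - 2t = 8.
Solving simultaneously gives s = -34/11, t = 126/11.

s = -34/11, t = 126/11, minimum f = -1004/11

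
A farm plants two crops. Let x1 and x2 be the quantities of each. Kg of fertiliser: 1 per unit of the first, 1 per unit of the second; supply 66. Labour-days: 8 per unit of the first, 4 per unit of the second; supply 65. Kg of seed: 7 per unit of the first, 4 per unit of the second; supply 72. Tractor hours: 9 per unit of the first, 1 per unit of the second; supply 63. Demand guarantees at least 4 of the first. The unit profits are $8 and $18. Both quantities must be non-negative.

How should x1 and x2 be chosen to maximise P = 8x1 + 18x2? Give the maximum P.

At the optimal vertex, 8x1 + 4x2 = 65 and x1 = 4.
Solving simultaneously gives x1 = 4, x2 = 33/4.

x1 = 4, x2 = 33/4, maximum P = 361/2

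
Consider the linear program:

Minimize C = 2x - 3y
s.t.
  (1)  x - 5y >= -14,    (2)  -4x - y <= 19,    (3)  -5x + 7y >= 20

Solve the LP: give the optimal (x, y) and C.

x = -109/21, y = 37/21, minimum C = -47/3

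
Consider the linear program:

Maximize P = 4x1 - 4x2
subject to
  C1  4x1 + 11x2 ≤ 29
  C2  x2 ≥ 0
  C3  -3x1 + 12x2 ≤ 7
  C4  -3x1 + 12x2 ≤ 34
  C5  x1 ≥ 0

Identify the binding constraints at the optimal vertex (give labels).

C1 and C2

Extreme points and P = 4x1 - 4x2:
  (29/4, 0) → P = 29
  (271/81, 115/81) → P = 208/27
  (0, 0) → P = 0
  (0, 7/12) → P = -7/3

The maximum is at (29/4, 0). Substituting into each constraint, equality holds for C1 and C2; the remaining constraints have slack.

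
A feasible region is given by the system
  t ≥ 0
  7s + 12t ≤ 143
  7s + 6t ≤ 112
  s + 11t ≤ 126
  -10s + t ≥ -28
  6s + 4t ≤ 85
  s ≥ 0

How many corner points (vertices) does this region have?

Of the 21 pairwise boundary intersections, those satisfying every inequality are:
  (14/5, 0)
  (0, 0)
  (61/65, 739/65)
  (479/127, 1234/127)
  (0, 126/11)

5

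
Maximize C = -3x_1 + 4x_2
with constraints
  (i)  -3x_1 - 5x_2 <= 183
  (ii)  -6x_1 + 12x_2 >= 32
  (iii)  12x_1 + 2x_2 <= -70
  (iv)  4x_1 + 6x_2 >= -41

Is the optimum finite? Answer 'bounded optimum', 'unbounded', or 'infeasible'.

unbounded

From the feasible point (-226/39, -3/13), moving in the direction (-6, 4) keeps every constraint satisfied while C increases without bound.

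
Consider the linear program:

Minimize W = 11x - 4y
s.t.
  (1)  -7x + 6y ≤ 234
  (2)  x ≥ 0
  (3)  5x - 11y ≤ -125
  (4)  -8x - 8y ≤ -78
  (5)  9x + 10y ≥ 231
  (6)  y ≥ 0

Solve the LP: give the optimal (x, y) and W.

x = 0, y = 39, minimum W = -156

Corner points and W = 11x - 4y:
  (0, 39) → W = -156
  (0, 231/10) → W = -462/5
  (1291/149, 2280/149) → W = 5081/149
The feasible region is unbounded (it extends along (6, 7), (11, 5)), but W strictly increases along every unbounded feasible direction, so there is no improving ray and the minimum is attained at a vertex.

The optimum lies where -7x + 6y = 234 and x = 0.
Solving simultaneously gives x = 0, y = 39.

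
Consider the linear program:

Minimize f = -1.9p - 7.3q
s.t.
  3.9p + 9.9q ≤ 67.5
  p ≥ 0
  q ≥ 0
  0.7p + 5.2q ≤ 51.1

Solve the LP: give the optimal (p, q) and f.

p = 0, q = 75/11, minimum f = -1095/22

Vertices and f = -1.9p - 7.3q:
  (0, 75/11) → f = -1095/22
  (225/13, 0) → f = -855/26
  (0, 0) → f = 0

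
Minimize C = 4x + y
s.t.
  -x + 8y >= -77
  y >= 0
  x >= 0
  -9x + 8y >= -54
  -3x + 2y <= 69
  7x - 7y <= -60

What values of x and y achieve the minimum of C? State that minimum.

Corner points and C = 4x + y:
  (0, 69/2) → C = 69/2
  (0, 60/7) → C = 60/7
  (858/7, 918/7) → C = 4350/7
The feasible region is unbounded (it extends along (2, 3), (8, 9)), but C strictly increases along every unbounded feasible direction, so there is no improving ray and the minimum is attained at a vertex.

The optimum lies where x = 0 and 7x - 7y = -60.
Solving simultaneously gives x = 0, y = 60/7.

x = 0, y = 60/7, minimum C = 60/7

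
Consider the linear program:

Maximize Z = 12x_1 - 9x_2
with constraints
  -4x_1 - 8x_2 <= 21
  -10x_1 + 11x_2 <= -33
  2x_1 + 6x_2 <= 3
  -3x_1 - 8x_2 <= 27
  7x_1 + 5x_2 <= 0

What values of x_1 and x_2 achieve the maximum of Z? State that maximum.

x_1 = 35/12, x_2 = -49/12, maximum Z = 287/4

The optimum lies where -4x_1 - 8x_2 = 21 and 7x_1 + 5x_2 = 0.
Solving simultaneously gives x_1 = 35/12, x_2 = -49/12.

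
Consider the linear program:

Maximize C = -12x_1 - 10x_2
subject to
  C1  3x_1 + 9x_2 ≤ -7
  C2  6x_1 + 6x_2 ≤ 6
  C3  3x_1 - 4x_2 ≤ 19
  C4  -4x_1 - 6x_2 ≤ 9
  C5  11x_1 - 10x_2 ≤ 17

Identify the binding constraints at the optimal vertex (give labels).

C1 and C4

Extreme points and C = -12x_1 - 10x_2:
  (-13/6, -1/18) → C = 239/9
  (83/129, -128/129) → C = 284/129
  (6/53, -167/106) → C = 763/53

The maximum is at (-13/6, -1/18). Substituting into each constraint, equality holds for C1 and C4; the remaining constraints have slack.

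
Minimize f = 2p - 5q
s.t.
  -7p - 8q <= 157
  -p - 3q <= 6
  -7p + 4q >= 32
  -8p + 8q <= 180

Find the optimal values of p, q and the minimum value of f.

Feasible corners and f = 2p - 5q:
  (-24/5, -2/5) → f = -38/5
  (-147/8, 33/8) → f = -459/8
  (58/3, 251/6) → f = -341/2

The binding constraints are -7p + 4q = 32 and -8p + 8q = 180.
Solving simultaneously gives p = 58/3, q = 251/6.

p = 58/3, q = 251/6, minimum f = -341/2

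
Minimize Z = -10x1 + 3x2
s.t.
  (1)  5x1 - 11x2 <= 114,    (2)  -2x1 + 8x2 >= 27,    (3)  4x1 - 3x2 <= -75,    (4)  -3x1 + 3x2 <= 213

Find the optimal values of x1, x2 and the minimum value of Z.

x1 = 138, x2 = 209, minimum Z = -753

Extreme points and Z = -10x1 + 3x2:
  (-519/26, -21/13) → Z = 2532/13
  (-541/6, -115/6) → Z = 5065/6
  (138, 209) → Z = -753

The optimum lies where 4x1 - 3x2 = -75 and -3x1 + 3x2 = 213.
Solving simultaneously gives x1 = 138, x2 = 209.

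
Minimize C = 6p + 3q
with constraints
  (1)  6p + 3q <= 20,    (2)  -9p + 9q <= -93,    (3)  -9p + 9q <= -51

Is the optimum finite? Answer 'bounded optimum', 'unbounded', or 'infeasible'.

unbounded

From the feasible point (17/3, -14/3), moving in the direction (-9, -9) keeps every constraint satisfied while C decreases without bound.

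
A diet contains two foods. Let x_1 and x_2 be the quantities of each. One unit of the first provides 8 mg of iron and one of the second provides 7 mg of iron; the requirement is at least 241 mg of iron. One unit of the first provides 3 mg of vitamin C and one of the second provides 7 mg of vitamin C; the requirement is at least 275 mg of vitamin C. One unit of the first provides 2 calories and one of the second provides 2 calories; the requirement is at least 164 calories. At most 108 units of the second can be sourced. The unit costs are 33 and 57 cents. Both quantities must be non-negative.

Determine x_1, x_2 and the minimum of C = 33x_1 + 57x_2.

x_1 = 299/4, x_2 = 29/4, minimum C = 2880

Corner points and C = 33x_1 + 57x_2:
  (0, 82) → C = 4674
  (0, 108) → C = 6156
  (275/3, 0) → C = 3025
  (299/4, 29/4) → C = 2880
The feasible region is unbounded (it extends along (1, 0)), but C strictly increases along every unbounded feasible direction, so there is no improving ray and the minimum is attained at a vertex.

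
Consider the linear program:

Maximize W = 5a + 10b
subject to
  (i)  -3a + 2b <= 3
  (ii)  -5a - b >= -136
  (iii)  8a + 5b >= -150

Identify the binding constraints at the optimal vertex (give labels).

Feasible corners and W = 5a + 10b:
  (269/13, 423/13) → W = 5575/13
  (-315/31, -426/31) → W = -5835/31
  (830/17, -1838/17) → W = -14230/17

The maximum is at (269/13, 423/13). Substituting into each constraint, equality holds for (i) and (ii); the remaining constraints have slack.

(i) and (ii)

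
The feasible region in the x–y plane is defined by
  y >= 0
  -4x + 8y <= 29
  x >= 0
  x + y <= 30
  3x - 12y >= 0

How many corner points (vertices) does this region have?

Pairwise boundary intersections that survive every other constraint:
  (0, 0)
  (30, 0)
  (24, 6)

3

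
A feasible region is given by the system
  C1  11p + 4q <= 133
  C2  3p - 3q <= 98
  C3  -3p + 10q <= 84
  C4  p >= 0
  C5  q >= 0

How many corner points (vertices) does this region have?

The feasible vertices (each the meet of two boundaries and inside every other half-plane) are:
  (497/61, 1323/122)
  (133/11, 0)
  (0, 42/5)
  (0, 0)

4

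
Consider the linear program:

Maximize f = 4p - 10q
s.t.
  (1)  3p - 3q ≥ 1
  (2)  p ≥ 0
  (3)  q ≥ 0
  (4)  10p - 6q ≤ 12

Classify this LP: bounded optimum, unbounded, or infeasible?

bounded optimum

Feasible corners and f = 4p - 10q:
  (1/3, 0) → f = 4/3
  (5/2, 13/6) → f = -35/3
  (6/5, 0) → f = 24/5
The feasible region has finitely many vertices and no improving ray; the maximum is 24/5 at (6/5, 0).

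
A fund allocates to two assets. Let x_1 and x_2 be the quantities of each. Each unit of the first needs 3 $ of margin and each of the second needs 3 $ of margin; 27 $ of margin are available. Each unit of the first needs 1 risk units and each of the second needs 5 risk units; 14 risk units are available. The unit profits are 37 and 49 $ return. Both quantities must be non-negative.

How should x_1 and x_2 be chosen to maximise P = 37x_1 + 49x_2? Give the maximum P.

Feasible corners and P = 37x_1 + 49x_2:
  (0, 0) → P = 0
  (0, 14/5) → P = 686/5
  (9, 0) → P = 333
  (31/4, 5/4) → P = 348

At the optimal vertex, 3x_1 + 3x_2 = 27 and x_1 + 5x_2 = 14.
Solving simultaneously gives x_1 = 31/4, x_2 = 5/4.

x_1 = 31/4, x_2 = 5/4, maximum P = 348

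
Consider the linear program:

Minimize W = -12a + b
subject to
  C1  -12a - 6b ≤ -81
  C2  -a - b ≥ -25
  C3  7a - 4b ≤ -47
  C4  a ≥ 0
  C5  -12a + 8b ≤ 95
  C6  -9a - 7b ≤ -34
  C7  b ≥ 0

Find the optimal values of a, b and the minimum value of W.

a = 1/2, b = 101/8, minimum W = 53/8

Vertices and W = -12a + b:
  (7/15, 377/30) → W = 209/30
  (13/28, 88/7) → W = 7
  (1/2, 101/8) → W = 53/8

The binding constraints are 7a - 4b = -47 and -12a + 8b = 95.
Solving simultaneously gives a = 1/2, b = 101/8.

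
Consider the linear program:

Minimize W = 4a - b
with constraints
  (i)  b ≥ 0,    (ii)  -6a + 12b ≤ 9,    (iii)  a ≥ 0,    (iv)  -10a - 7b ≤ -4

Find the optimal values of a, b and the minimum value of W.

Corner points and W = 4a - b:
  (2/5, 0) → W = 8/5
  (0, 3/4) → W = -3/4
  (0, 4/7) → W = -4/7
The feasible region is unbounded (it extends along (2, 1), (1, 0)), but W strictly increases along every unbounded feasible direction, so there is no improving ray and the minimum is attained at a vertex.

a = 0, b = 3/4, minimum W = -3/4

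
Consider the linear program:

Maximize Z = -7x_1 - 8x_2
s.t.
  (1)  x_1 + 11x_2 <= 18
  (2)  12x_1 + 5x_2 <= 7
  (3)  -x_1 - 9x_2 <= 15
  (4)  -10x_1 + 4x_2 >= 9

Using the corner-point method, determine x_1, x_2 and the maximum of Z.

Corner points and Z = -7x_1 - 8x_2:
  (-327/2, 33/2) → Z = 2025/2
  (-9/38, 63/38) → Z = -441/38
  (-3/2, -3/2) → Z = 45/2

x_1 = -327/2, x_2 = 33/2, maximum Z = 2025/2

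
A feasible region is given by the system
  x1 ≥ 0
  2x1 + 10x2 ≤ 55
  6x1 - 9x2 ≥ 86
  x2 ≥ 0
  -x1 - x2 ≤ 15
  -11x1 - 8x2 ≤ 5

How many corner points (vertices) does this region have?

3

Of the 15 pairwise boundary intersections, those satisfying every inequality are:
  (1355/78, 79/39)
  (55/2, 0)
  (43/3, 0)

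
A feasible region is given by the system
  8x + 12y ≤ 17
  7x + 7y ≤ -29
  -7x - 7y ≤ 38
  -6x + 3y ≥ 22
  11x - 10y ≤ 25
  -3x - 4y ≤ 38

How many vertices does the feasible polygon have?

The feasible vertices (each the meet of two boundaries and inside every other half-plane) are:
  (-467/28, 351/28)
  (-575/28, 423/28)
  (-241/63, -20/63)
  (-268/63, -74/63)

4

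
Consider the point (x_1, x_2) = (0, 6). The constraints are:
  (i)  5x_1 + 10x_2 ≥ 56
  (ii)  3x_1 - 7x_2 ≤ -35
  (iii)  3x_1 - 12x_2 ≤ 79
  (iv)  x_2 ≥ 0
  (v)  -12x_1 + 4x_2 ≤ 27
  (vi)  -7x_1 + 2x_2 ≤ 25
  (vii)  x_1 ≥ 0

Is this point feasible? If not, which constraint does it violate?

feasible

(i): 60 ≥ 56 ✓
(ii): -42 ≤ -35 ✓
(iii): -72 ≤ 79 ✓
(iv): 6 ≥ 0 ✓
(v): 24 ≤ 27 ✓
(vi): 12 ≤ 25 ✓
(vii): 0 ≥ 0 ✓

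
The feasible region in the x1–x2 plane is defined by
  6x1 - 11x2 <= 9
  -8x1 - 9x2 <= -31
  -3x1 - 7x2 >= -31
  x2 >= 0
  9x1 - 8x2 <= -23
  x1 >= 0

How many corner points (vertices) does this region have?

Intersecting each pair of boundary lines and keeping only the points that satisfy every inequality leaves:
  (41/145, 463/145)
  (0, 31/9)
  (1, 4)
  (0, 31/7)

4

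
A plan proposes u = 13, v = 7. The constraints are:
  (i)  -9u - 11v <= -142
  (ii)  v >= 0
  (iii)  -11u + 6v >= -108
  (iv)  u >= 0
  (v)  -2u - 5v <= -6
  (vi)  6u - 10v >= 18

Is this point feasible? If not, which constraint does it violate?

not feasible — violates (vi)

Constraint (vi): 6u - 10v = 8, which is not ≥ 18. All other constraints are satisfied.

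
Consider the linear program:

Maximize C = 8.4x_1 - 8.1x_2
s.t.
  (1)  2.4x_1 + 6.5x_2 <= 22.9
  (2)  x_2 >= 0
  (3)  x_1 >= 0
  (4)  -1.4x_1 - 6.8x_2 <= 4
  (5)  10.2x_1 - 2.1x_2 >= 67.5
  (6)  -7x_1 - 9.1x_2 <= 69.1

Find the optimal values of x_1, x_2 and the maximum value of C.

x_1 = 229/24, x_2 = 0, maximum C = 1603/20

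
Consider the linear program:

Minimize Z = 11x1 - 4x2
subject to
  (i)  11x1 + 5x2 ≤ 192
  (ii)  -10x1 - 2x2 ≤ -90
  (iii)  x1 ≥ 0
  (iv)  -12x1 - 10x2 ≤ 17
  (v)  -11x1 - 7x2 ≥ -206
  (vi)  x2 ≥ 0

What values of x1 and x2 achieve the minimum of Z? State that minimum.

x1 = 109/24, x2 = 535/24, minimum Z = -941/24

Extreme points and Z = 11x1 - 4x2:
  (157/11, 7) → Z = 129
  (192/11, 0) → Z = 192
  (109/24, 535/24) → Z = -941/24
  (9, 0) → Z = 99

At the optimal vertex, -10x1 - 2x2 = -90 and -11x1 - 7x2 = -206.
Solving simultaneously gives x1 = 109/24, x2 = 535/24.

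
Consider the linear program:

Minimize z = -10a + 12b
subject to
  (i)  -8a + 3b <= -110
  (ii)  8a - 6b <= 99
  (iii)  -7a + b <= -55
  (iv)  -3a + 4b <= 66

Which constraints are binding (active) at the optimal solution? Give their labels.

(i) and (ii)

Vertices and z = -10a + 12b:
  (121/8, 11/3) → z = -429/4
  (638/23, 858/23) → z = 3916/23
  (396/7, 825/14) → z = 990/7

The minimum is at (121/8, 11/3). Substituting into each constraint, equality holds for (i) and (ii); the remaining constraints have slack.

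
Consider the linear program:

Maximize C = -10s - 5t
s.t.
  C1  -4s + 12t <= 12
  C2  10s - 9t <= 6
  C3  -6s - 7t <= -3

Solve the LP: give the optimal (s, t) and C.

Vertices and C = -10s - 5t:
  (15/7, 12/7) → C = -30
  (-12/25, 21/25) → C = 3/5
  (69/124, -3/62) → C = -165/31

At the optimal vertex, -4s + 12t = 12 and -6s - 7t = -3.
Solving simultaneously gives s = -12/25, t = 21/25.

s = -12/25, t = 21/25, maximum C = 3/5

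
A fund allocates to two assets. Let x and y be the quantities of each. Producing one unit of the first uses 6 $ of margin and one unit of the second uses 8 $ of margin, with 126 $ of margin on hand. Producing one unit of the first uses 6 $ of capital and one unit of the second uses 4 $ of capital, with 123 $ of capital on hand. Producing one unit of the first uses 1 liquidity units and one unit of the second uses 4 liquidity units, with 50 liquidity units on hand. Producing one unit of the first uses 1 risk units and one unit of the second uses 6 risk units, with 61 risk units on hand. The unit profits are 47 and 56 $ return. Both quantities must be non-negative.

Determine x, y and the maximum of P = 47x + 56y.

x = 20, y = 3/4, maximum P = 982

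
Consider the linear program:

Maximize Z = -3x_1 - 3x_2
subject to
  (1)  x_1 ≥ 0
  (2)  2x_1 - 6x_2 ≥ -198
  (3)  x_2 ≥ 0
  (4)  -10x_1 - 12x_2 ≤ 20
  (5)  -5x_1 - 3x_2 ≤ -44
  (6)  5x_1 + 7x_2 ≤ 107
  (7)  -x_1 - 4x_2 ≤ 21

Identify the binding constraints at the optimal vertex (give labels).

(3) and (5)

Vertices and Z = -3x_1 - 3x_2:
  (0, 44/3) → Z = -44
  (0, 107/7) → Z = -321/7
  (44/5, 0) → Z = -132/5
  (107/5, 0) → Z = -321/5

The maximum is at (44/5, 0). Substituting into each constraint, equality holds for (3) and (5); the remaining constraints have slack.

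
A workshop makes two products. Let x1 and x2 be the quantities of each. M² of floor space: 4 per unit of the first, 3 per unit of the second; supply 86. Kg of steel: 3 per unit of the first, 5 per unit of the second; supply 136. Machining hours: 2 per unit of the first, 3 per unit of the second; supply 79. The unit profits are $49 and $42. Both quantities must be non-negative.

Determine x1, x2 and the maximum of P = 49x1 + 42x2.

x1 = 7/2, x2 = 24, maximum P = 2359/2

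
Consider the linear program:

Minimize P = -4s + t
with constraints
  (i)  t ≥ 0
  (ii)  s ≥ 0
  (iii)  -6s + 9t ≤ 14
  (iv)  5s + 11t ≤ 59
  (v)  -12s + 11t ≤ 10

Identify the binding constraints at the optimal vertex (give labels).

Vertices and P = -4s + t:
  (0, 0) → P = 0
  (59/5, 0) → P = -236/5
  (0, 10/11) → P = 10/11
  (377/111, 424/111) → P = -1084/111
  (32/21, 18/7) → P = -74/21

The minimum is at (59/5, 0). Substituting into each constraint, equality holds for (i) and (iv); the remaining constraints have slack.

(i) and (iv)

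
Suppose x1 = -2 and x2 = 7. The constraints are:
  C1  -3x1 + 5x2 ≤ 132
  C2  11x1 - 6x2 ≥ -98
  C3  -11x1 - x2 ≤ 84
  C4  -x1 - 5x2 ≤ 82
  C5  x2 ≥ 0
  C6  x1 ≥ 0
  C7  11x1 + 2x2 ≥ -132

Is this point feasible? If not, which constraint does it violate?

not feasible — violates C6

Constraint C6: x1 = -2, which is not ≥ 0. All other constraints are satisfied.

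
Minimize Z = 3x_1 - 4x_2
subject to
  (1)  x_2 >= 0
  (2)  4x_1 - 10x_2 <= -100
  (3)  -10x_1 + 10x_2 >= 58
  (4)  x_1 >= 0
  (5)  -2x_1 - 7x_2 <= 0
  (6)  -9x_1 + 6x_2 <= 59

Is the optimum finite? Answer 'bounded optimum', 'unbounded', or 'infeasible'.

From the feasible point (7, 64/5), moving in the direction (6, 9) keeps every constraint satisfied while Z decreases without bound.

unbounded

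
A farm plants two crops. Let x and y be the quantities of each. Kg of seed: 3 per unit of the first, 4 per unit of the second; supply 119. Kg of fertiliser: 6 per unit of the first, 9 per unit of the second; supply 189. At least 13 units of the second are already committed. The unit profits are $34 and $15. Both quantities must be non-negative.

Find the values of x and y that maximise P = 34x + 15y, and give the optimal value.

x = 12, y = 13, maximum P = 603

Corner points and P = 34x + 15y:
  (0, 21) → P = 315
  (0, 13) → P = 195
  (12, 13) → P = 603

At the optimal vertex, 6x + 9y = 189 and y = 13.
Solving simultaneously gives x = 12, y = 13.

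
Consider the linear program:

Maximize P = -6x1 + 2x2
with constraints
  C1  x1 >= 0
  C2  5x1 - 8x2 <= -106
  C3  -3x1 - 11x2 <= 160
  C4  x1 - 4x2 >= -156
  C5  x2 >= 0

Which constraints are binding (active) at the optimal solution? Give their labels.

C1 and C4

Extreme points and P = -6x1 + 2x2:
  (0, 53/4) → P = 53/2
  (0, 39) → P = 78
  (206/3, 337/6) → P = -899/3

The maximum is at (0, 39). Substituting into each constraint, equality holds for C1 and C4; the remaining constraints have slack.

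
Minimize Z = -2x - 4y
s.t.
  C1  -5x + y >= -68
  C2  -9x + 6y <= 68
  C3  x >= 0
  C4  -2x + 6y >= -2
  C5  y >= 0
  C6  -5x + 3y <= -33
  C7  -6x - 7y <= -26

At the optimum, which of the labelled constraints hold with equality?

C1 and C6

Vertices and Z = -2x - 4y:
  (29/2, 9/2) → Z = -47
  (171/10, 35/2) → Z = -521/5
  (8, 7/3) → Z = -76/3

The minimum is at (171/10, 35/2). Substituting into each constraint, equality holds for C1 and C6; the remaining constraints have slack.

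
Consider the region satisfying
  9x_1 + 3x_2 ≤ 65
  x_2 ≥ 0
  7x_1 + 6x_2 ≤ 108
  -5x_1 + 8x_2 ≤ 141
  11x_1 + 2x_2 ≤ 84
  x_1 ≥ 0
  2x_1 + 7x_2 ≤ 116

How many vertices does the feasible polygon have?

Intersecting each pair of boundary lines and keeping only the points that satisfy every inequality leaves:
  (65/9, 0)
  (2, 47/3)
  (0, 0)
  (60/37, 596/37)
  (0, 116/7)

5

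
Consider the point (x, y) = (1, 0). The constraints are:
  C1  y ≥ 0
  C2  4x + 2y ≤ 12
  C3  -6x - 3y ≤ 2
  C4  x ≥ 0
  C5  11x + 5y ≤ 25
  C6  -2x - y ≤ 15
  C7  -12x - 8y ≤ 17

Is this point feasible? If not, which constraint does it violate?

C1: 0 ≥ 0 ✓
C2: 4 ≤ 12 ✓
C3: -6 ≤ 2 ✓
C4: 1 ≥ 0 ✓
C5: 11 ≤ 25 ✓
C6: -2 ≤ 15 ✓
C7: -12 ≤ 17 ✓

feasible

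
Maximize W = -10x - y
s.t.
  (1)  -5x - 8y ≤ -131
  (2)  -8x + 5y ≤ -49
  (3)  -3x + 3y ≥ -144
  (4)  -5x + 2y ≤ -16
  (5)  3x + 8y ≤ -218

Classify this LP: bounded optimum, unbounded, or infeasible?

infeasible

The boundaries -5x - 8y = -131 and -8x + 5y = -49 meet at (1047/89, 803/89), but that point violates 3x + 8y ≤ -218. Every candidate vertex is excluded by some other constraint, so the feasible region is empty.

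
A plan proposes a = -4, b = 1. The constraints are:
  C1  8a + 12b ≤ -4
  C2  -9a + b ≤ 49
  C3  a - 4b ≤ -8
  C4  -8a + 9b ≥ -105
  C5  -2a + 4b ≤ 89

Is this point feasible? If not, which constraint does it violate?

feasible

C1: -20 ≤ -4 ✓
C2: 37 ≤ 49 ✓
C3: -8 ≤ -8 ✓
C4: 41 ≥ -105 ✓
C5: 12 ≤ 89 ✓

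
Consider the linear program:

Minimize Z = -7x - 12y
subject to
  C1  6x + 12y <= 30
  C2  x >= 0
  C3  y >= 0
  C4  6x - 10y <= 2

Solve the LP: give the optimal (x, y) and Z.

Corner points and Z = -7x - 12y:
  (0, 5/2) → Z = -30
  (27/11, 14/11) → Z = -357/11
  (0, 0) → Z = 0
  (1/3, 0) → Z = -7/3

x = 27/11, y = 14/11, minimum Z = -357/11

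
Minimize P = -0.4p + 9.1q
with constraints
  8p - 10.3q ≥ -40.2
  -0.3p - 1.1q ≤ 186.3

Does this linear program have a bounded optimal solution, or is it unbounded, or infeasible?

From the feasible point (-196311/1189, -147834/1189), moving in the direction (1.1, -0.3) keeps every constraint satisfied while P decreases without bound.

unbounded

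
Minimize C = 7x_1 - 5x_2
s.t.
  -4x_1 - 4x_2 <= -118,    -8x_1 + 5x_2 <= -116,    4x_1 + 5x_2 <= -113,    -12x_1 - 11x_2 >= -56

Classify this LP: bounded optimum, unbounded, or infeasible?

infeasible

The boundaries -4x_1 - 4x_2 = -118 and 4x_1 + 5x_2 = -113 meet at (521/2, -231), but that point violates -12x_1 - 11x_2 ≥ -56. Every candidate vertex is excluded by some other constraint, so the feasible region is empty.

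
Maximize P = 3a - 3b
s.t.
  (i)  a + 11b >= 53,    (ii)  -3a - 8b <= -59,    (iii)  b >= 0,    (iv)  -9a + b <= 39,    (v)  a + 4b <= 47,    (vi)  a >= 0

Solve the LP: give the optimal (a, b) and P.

a = 305/7, b = 6/7, maximum P = 897/7

Feasible corners and P = 3a - 3b:
  (9, 4) → P = 15
  (305/7, 6/7) → P = 897/7
  (0, 59/8) → P = -177/8
  (0, 47/4) → P = -141/4

The optimum lies where a + 11b = 53 and a + 4b = 47.
Solving simultaneously gives a = 305/7, b = 6/7.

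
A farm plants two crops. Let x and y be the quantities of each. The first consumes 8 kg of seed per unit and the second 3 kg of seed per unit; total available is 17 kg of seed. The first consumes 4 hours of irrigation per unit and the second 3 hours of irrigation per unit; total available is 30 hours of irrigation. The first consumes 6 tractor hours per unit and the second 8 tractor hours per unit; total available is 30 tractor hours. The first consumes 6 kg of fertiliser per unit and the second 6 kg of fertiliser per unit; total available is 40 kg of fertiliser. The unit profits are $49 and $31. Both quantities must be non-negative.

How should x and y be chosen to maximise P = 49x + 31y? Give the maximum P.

x = 1, y = 3, maximum P = 142

Feasible corners and P = 49x + 31y:
  (0, 0) → P = 0
  (0, 15/4) → P = 465/4
  (17/8, 0) → P = 833/8
  (1, 3) → P = 142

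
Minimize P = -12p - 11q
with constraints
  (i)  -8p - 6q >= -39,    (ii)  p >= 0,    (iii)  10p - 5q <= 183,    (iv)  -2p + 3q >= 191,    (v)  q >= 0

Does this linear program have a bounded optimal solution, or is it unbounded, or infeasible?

The boundaries -8p - 6q = -39 and p = 0 meet at (0, 13/2), but that point violates -2p + 3q ≥ 191. Every candidate vertex is excluded by some other constraint, so the feasible region is empty.

infeasible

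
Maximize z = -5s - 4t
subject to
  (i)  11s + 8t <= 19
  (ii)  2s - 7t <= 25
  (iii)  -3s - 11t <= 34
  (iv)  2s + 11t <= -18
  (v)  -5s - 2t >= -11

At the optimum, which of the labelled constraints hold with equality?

Extreme points and z = -5s - 4t:
  (37/43, -143/43) → z = 9
  (127/39, -103/39) → z = -223/39
  (-16, 14/11) → z = 824/11
  (157/51, -112/51) → z = -337/51

The maximum is at (-16, 14/11). Substituting into each constraint, equality holds for (iii) and (iv); the remaining constraints have slack.

(iii) and (iv)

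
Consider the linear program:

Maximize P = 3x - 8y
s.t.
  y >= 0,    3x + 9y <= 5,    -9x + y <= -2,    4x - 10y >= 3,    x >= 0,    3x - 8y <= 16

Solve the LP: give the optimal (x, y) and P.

Corner points and P = 3x - 8y:
  (5/3, 0) → P = 5
  (3/4, 0) → P = 9/4
  (7/6, 1/6) → P = 13/6

x = 5/3, y = 0, maximum P = 5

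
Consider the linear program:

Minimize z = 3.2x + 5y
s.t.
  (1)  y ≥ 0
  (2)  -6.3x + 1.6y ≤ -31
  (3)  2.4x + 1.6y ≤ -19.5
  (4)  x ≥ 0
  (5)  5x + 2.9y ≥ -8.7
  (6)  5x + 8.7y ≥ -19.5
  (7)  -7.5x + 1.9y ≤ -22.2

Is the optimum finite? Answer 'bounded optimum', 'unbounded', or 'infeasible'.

The boundaries y = 0 and -6.3x + 1.6y = -31 meet at (310/63, 0), but that point violates 2.4x + 1.6y ≤ -19.5. Every candidate vertex is excluded by some other constraint, so the feasible region is empty.

infeasible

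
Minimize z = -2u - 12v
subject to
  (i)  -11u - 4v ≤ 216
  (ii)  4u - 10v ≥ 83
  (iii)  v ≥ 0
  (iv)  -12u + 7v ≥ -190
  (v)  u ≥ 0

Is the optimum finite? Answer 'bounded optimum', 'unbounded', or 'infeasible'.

The boundaries 4u - 10v = 83 and v = 0 meet at (83/4, 0), but that point violates -12u + 7v ≥ -190. Every candidate vertex is excluded by some other constraint, so the feasible region is empty.

infeasible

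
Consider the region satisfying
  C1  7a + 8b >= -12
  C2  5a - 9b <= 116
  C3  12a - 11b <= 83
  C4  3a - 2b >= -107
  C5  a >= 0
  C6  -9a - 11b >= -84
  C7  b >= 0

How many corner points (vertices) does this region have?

The feasible vertices (each the meet of two boundaries and inside every other half-plane) are:
  (167/21, 87/77)
  (83/12, 0)
  (0, 84/11)
  (0, 0)

4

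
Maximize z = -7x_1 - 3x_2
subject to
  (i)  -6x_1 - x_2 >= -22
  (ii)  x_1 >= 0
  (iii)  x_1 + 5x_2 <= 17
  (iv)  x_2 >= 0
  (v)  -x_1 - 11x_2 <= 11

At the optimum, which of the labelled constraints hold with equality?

Vertices and z = -7x_1 - 3x_2:
  (93/29, 80/29) → z = -891/29
  (11/3, 0) → z = -77/3
  (0, 17/5) → z = -51/5
  (0, 0) → z = 0

The maximum is at (0, 0). Substituting into each constraint, equality holds for (ii) and (iv); the remaining constraints have slack.

(ii) and (iv)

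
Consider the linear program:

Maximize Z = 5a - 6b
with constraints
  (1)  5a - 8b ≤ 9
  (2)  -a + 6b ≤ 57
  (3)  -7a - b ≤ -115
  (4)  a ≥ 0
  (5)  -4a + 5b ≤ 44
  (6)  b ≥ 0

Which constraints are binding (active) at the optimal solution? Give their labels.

(1) and (2)

Corner points and Z = 5a - 6b:
  (255/11, 147/11) → Z = 393/11
  (929/61, 512/61) → Z = 1573/61
  (633/43, 514/43) → Z = 81/43

The maximum is at (255/11, 147/11). Substituting into each constraint, equality holds for (1) and (2); the remaining constraints have slack.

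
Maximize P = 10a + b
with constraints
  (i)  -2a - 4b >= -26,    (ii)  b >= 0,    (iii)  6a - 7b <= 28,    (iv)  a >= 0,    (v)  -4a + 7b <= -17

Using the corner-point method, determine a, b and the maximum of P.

Feasible corners and P = 10a + b:
  (14/3, 0) → P = 140/3
  (17/4, 0) → P = 85/2
  (11/2, 5/7) → P = 390/7

a = 11/2, b = 5/7, maximum P = 390/7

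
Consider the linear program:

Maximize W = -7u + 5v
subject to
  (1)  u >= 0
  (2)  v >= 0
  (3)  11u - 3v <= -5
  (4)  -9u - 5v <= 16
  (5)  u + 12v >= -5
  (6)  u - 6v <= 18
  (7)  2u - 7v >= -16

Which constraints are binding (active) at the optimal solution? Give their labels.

Corner points and W = -7u + 5v:
  (0, 5/3) → W = 25/3
  (0, 16/7) → W = 80/7
  (13/71, 166/71) → W = 739/71

The maximum is at (0, 16/7). Substituting into each constraint, equality holds for (1) and (7); the remaining constraints have slack.

(1) and (7)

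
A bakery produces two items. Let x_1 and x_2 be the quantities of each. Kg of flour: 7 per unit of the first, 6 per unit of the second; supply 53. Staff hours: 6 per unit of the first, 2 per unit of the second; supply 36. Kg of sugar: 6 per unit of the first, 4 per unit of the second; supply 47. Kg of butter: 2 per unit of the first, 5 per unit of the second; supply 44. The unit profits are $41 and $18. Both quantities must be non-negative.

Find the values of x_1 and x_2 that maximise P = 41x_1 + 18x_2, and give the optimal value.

x_1 = 5, x_2 = 3, maximum P = 259

Corner points and P = 41x_1 + 18x_2:
  (0, 0) → P = 0
  (0, 44/5) → P = 792/5
  (6, 0) → P = 246
  (5, 3) → P = 259
  (1/23, 202/23) → P = 3677/23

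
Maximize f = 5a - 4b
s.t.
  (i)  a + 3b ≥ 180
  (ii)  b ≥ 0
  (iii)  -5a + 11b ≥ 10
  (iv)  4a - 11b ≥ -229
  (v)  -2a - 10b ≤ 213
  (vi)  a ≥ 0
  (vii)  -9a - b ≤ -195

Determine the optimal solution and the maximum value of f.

a = 219, b = 1105/11, maximum f = 7625/11

Corner points and f = 5a - 4b:
  (75, 35) → f = 235
  (1293/23, 949/23) → f = 2669/23
  (219, 1105/11) → f = 7625/11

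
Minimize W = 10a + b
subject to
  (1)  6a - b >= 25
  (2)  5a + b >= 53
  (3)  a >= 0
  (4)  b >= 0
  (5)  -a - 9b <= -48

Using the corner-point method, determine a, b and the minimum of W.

Extreme points and W = 10a + b:
  (78/11, 193/11) → W = 973/11
  (39/4, 17/4) → W = 407/4
  (48, 0) → W = 480
The feasible region is unbounded (it extends along (1, 0), (1, 6)), but W strictly increases along every unbounded feasible direction, so there is no improving ray and the minimum is attained at a vertex.

The optimum lies where 6a - b = 25 and 5a + b = 53.
Solving simultaneously gives a = 78/11, b = 193/11.

a = 78/11, b = 193/11, minimum W = 973/11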